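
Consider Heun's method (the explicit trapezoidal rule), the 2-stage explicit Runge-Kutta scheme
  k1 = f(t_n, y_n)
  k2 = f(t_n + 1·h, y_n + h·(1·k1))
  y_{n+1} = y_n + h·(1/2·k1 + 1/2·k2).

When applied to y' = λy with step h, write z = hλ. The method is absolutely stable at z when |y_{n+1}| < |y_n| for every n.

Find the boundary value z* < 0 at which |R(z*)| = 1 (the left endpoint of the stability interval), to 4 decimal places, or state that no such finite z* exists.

On y'=λy, z=hλ:
  order 2, 2-stage ⇒ R(z)=1+z+z^2/2
  (e.g. R(-0.5)=0.62500, |R|=0.62500)

Solve |R(x)|<1 on ℝ⁻.
x=-0.5: |R|=0.6250
|R(-1.35)|=0.5613 |R(-1.26)|=0.5338 |R(-0.77)|=0.5264
Bisect:
  x_lo=-2.6074 |R|=1.7919  x_hi=-0.0565 |R|=0.9451
  mid=-1.33196 |R|=0.55510 →hi
  mid=-1.96968 |R|=0.97014 →hi
  mid=-2.28854 |R|=1.33017 →lo
  mid=-2.12911 |R|=1.13745 →lo
  mid=-2.04940 |R|=1.05062 →lo
  mid=-2.00954 |R|=1.00959 →lo
  mid=-1.98961 |R|=0.98967 →hi
  mid=-1.99958 |R|=0.99958 →hi
  mid=-2.00456 |R|=1.00457 →lo
  ...
  [-2.00004,-1.99989] ⇒ x*=-2.0000
Interval (-2.0000, 0).

z* = -2.0000.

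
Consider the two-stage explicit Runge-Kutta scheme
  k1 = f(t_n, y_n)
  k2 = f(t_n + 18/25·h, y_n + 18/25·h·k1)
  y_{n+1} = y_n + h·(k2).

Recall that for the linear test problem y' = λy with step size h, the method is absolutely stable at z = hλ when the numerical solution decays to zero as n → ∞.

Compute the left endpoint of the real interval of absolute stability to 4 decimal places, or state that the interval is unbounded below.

left endpoint -1.3889.

Set f=λy, z=hλ:
  k1=λy_n ⇒ h·k1=z·y_n;  k2=λ(1+18/25z)y_n ⇒ h·k2=z(1+18/25z)y_n
  y_{n+1}/y_n = 1 + z(1+18/25z) = 1 + z + 18/25z²
  so R(z) = 1 + z + 18/25z².

Solve |R(x)|<1 on ℝ⁻.
x=-1.09: |R|=0.7654
R=1: x+18/25x²=0 ⇒ x=−25/18=-1.3889; min R=1−1/(4·18/25)=0.6528>−1
Confirm numerically:
  x=-1.355: |R|=0.96694 <1
  x=-1.160: |R|=0.80883 <1
  x=-0.947: |R|=0.69870 <1
  x=-1.863: |R|=1.63595 >1
  x=-1.853: |R|=1.61920 >1
  x=-1.695: |R|=1.37358 >1
Stable set (-1.3889, 0).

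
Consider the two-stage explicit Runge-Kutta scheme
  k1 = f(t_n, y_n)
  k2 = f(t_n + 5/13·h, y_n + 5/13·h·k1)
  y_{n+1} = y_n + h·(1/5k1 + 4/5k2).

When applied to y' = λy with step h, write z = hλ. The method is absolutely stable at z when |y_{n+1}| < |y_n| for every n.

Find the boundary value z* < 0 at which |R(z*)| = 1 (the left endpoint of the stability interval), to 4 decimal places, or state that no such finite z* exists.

On y'=λy, z=hλ:
  k1=λy_n ⇒ h·k1=z·y_n;  k2=λ(1+5/13z)y_n ⇒ h·k2=z(1+5/13z)y_n
  y_{n+1}/y_n = 1 + 1/5z + 4/5z(1+5/13z) = 1 + z + 4/13z²
  ⇒ R(z) = 1 + z + 4/13z².

Find x<0 with |R(x)|<1.
x=-1.08: |R|=0.2789
R=1: x+4/13x²=0 ⇒ x=−13/4=-3.2500; min R=1−1/(4·4/13)=0.1875>−1
Confirm numerically:
  x=-2.702: |R|=0.54440 <1
  x=-2.334: |R|=0.34217 <1
  x=-2.030: |R|=0.23797 <1
  x=-1.718: |R|=0.19016 <1
  x=-3.823: |R|=1.67402 >1
  x=-3.813: |R|=1.66053 >1
  x=-3.560: |R|=1.33957 >1
Stable set (-3.2500, 0).

z* = -3.2500.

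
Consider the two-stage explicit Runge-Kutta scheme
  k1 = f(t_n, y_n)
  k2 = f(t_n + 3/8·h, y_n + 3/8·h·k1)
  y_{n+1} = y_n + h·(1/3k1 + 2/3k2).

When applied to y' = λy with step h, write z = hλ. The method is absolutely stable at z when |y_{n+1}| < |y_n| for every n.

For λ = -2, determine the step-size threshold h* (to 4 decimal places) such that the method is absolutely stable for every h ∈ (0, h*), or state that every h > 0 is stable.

Test eqn y'=λy, z=hλ:
  k1=λy_n ⇒ h·k1=z·y_n;  k2=λ(1+3/8z)y_n ⇒ h·k2=z(1+3/8z)y_n
  y_{n+1}/y_n = 1 + 1/3z + 2/3z(1+3/8z) = 1 + z + 1/4z²
  ⇒ R(z) = 1 + z + 1/4z².

Solve |R(x)|<1 on ℝ⁻.
x=-0.46: |R|=0.5929
R=1: x+1/4x²=0 ⇒ x=−4=-4.0000; min R=1−1/(4·1/4)=0.0000>−1
Confirm numerically:
  x=-3.785: |R|=0.79656 <1
  x=-3.510: |R|=0.57002 <1
  x=-3.437: |R|=0.51624 <1
  x=-2.571: |R|=0.08151 <1
  x=-4.444: |R|=1.49328 >1
  x=-4.202: |R|=1.21220 >1
So |R|<1 on (-4.0000, 0).

(-4.0000,0); λ=-2 ⇒ h* = (4)/2 = 2.0000.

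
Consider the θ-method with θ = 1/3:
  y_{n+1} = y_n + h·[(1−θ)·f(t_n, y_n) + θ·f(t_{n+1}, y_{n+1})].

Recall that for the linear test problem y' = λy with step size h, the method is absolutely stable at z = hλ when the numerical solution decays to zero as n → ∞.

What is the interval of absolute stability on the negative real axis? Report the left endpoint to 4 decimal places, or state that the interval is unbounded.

Test eqn y'=λy, z=hλ:
  y_{n+1} = y_n + z·[2/3·y_n + 1/3·y_{n+1}] ⇒ (1 − 1/3z)y_{n+1} = (1 + 2/3z)y_n
  Hence R(z) = (1 + 2/3z)/(1 − 1/3z).

Solve |R(x)|<1 on ℝ⁻.
x=-1.41: |R|=0.0408
R=−1: 1+2/3x = −1+1/3x ⇒ -1/3x=2 ⇒ x=2/(-1/3)=-6.0000
Confirm numerically:
  x=-5.571: |R|=0.94995 <1
  x=-4.569: |R|=0.81094 <1
  x=-2.863: |R|=0.46495 <1
  x=-2.561: |R|=0.38159 <1
  x=-6.585: |R|=1.06103 >1
  x=-6.419: |R|=1.04448 >1
Stable set (-6.0000, 0).

(-6.0000, 0).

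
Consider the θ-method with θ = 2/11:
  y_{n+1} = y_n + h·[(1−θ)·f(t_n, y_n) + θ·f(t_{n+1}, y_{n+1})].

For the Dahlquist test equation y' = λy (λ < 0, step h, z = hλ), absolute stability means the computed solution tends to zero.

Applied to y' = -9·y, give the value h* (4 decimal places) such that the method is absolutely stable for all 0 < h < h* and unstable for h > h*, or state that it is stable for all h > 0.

(-3.1429,0); λ=-9 ⇒ h* = (22/7)/9 = 0.3492.

Test eqn y'=λy, z=hλ:
  y_{n+1} = y_n + z·[9/11·y_n + 2/11·y_{n+1}] ⇒ (1 − 2/11z)y_{n+1} = (1 + 9/11z)y_n
  Hence R(z) = (1 + 9/11z)/(1 − 2/11z).

Boundary: |R(x)|=1, x<0.
x=-1.73: |R|=0.3160
R=−1: 1+9/11x = −1+2/11x ⇒ -7/11x=2 ⇒ x=2/(-7/11)=-3.1429
Confirm numerically:
  x=-2.969: |R|=0.92815 <1
  x=-2.648: |R|=0.78743 <1
  x=-1.760: |R|=0.33333 <1
  x=-1.351: |R|=0.08459 <1
  x=-3.647: |R|=1.19290 >1
  x=-3.236: |R|=1.03732 >1
  x=-3.185: |R|=1.01698 >1
Interval (-3.1429, 0).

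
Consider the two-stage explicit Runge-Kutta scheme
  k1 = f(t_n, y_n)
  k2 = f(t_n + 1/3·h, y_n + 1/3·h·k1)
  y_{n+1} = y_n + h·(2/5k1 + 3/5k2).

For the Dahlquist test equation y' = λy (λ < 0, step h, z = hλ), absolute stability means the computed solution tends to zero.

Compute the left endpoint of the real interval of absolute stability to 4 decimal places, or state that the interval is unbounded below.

With y'=λy (z=hλ):
  k1=λy_n ⇒ h·k1=z·y_n;  k2=λ(1+1/3z)y_n ⇒ h·k2=z(1+1/3z)y_n
  y_{n+1}/y_n = 1 + 2/5z + 3/5z(1+1/3z) = 1 + z + 1/5z²
  Hence R(z) = 1 + z + 1/5z².

Need |R(x)|<1, x<0.
x=-0.32: |R|=0.7005
R=1: x+1/5x²=0 ⇒ x=−5=-5.0000; min R=1−1/(4·1/5)=-0.2500>−1
Confirm numerically:
  x=-3.010: |R|=0.19798 <1
  x=-2.039: |R|=0.20750 <1
  x=-2.001: |R|=0.20020 <1
  x=-5.365: |R|=1.39165 >1
  x=-5.300: |R|=1.31800 >1
  x=-5.241: |R|=1.25262 >1
So |R|<1 on (-5.0000, 0).

z* = -5.0000.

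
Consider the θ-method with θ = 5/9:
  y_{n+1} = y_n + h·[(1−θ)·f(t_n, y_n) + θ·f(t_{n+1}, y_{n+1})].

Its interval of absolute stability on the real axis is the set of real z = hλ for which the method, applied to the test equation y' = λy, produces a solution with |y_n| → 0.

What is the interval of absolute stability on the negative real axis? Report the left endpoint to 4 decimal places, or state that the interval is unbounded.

On y'=λy, z=hλ:
  y_{n+1} = y_n + z·[4/9·y_n + 5/9·y_{n+1}] ⇒ (1 − 5/9z)y_{n+1} = (1 + 4/9z)y_n
  so R(z) = (1 + 4/9z)/(1 − 5/9z).

Boundary: |R(x)|=1, x<0.
x=-1.66: |R|=0.1364
x=-2: |R|=0.0526
x=-10: |R|=0.5254
x=-100: |R|=0.7682
θ=5/9≥1/2 ⇒ |1+4/9x|<|1−5/9x| ∀x<0 ⇒ unbounded interval.

(−∞, 0) — no finite endpoint.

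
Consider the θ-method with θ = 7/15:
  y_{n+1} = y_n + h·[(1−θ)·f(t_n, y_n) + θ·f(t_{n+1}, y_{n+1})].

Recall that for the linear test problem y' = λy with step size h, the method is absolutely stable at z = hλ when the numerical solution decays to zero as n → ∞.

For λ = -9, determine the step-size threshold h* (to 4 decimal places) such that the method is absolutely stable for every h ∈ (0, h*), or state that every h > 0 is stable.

(-30.0000,0); λ=-9 ⇒ h* = (30)/9 = 3.3333.

Test eqn y'=λy, z=hλ:
  y_{n+1} = y_n + z·[8/15·y_n + 7/15·y_{n+1}] ⇒ (1 − 7/15z)y_{n+1} = (1 + 8/15z)y_n
  R(z) = (1 + 8/15z)/(1 − 7/15z).

Find x<0 with |R(x)|<1.
x=-0.34: |R|=0.7066
R=−1: 1+8/15x = −1+7/15x ⇒ -1/15x=2 ⇒ x=2/(-1/15)=-30.0000
Confirm numerically:
  x=-26.629: |R|=0.98326 <1
  x=-17.398: |R|=0.90787 <1
  x=-14.961: |R|=0.87439 <1
  x=-12.452: |R|=0.82824 <1
  x=-30.495: |R|=1.00217 >1
  x=-30.453: |R|=1.00199 >1
So |R|<1 on (-30.0000, 0).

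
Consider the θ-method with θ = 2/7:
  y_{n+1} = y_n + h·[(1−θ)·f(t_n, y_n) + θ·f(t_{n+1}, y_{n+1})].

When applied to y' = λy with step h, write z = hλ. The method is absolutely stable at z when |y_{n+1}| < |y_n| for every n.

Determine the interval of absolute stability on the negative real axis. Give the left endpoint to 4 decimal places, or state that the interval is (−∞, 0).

With y'=λy (z=hλ):
  y_{n+1} = y_n + z·[5/7·y_n + 2/7·y_{n+1}] ⇒ (1 − 2/7z)y_{n+1} = (1 + 5/7z)y_n
  R(z) = (1 + 5/7z)/(1 − 2/7z).

Boundary: |R(x)|=1, x<0.
x=-0.33: |R|=0.6984
R=−1: 1+5/7x = −1+2/7x ⇒ -3/7x=2 ⇒ x=2/(-3/7)=-4.6667
Confirm numerically:
  x=-4.334: |R|=0.93630 <1
  x=-2.657: |R|=0.51039 <1
  x=-2.606: |R|=0.49378 <1
  x=-5.237: |R|=1.09792 >1
  x=-5.074: |R|=1.07126 >1
  x=-4.753: |R|=1.01569 >1
Stable set (-4.6667, 0).

(-4.6667, 0).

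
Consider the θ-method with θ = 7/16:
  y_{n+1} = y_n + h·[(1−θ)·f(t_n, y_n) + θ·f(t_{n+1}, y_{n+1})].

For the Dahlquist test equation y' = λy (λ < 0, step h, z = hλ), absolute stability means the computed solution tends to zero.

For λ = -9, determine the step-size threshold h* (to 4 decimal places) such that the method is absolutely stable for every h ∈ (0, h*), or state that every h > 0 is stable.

(-16.0000,0); λ=-9 ⇒ h* = (16)/9 = 1.7778.

On y'=λy, z=hλ:
  y_{n+1} = y_n + z·[9/16·y_n + 7/16·y_{n+1}] ⇒ (1 − 7/16z)y_{n+1} = (1 + 9/16z)y_n
  Hence R(z) = (1 + 9/16z)/(1 − 7/16z).

Need |R(x)|<1, x<0.
x=-1.45: |R|=0.1128
R=−1: 1+9/16x = −1+7/16x ⇒ -1/8x=2 ⇒ x=2/(-1/8)=-16.0000
Confirm numerically:
  x=-14.521: |R|=0.97486 <1
  x=-8.865: |R|=0.81718 <1
  x=-8.690: |R|=0.80971 <1
  x=-7.379: |R|=0.74514 <1
  x=-16.511: |R|=1.00777 >1
  x=-16.351: |R|=1.00538 >1
Interval (-16.0000, 0).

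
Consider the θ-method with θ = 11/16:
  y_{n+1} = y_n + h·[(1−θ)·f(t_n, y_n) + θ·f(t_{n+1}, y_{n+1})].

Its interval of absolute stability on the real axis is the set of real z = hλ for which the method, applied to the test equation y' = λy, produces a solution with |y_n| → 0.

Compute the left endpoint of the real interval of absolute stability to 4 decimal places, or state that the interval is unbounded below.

Set f=λy, z=hλ:
  y_{n+1} = y_n + z·[5/16·y_n + 11/16·y_{n+1}] ⇒ (1 − 11/16z)y_{n+1} = (1 + 5/16z)y_n
  so R(z) = (1 + 5/16z)/(1 − 11/16z).

Need |R(x)|<1, x<0.
x=-1.54: |R|=0.2520
x=-2: |R|=0.1579
x=-10: |R|=0.2698
x=-100: |R|=0.4337
θ=11/16≥1/2 ⇒ |1+5/16x|<|1−11/16x| ∀x<0 ⇒ unbounded interval.

interval (−∞, 0).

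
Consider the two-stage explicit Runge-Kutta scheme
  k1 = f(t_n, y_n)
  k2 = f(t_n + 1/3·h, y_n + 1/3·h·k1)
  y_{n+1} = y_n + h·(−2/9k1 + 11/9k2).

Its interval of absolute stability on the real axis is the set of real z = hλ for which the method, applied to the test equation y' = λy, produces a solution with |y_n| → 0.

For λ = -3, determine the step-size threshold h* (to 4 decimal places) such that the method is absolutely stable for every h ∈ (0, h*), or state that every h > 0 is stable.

(-2.4545,0); λ=-3 ⇒ h* = (27/11)/3 = 0.8182.

On y'=λy, z=hλ:
  k1=λy_n ⇒ h·k1=z·y_n;  k2=λ(1+1/3z)y_n ⇒ h·k2=z(1+1/3z)y_n
  y_{n+1}/y_n = 1 − 2/9z + 11/9z(1+1/3z) = 1 + z + 11/27z²
  so R(z) = 1 + z + 11/27z².

Need |R(x)|<1, x<0.
x=-1.7: |R|=0.4774
R=1: x+11/27x²=0 ⇒ x=−27/11=-2.4545; min R=1−1/(4·11/27)=0.3864>−1
Confirm numerically:
  x=-2.332: |R|=0.88357 <1
  x=-1.858: |R|=0.54844 <1
  x=-1.653: |R|=0.46020 <1
  x=-2.933: |R|=1.57172 >1
  x=-2.711: |R|=1.28325 >1
  x=-2.696: |R|=1.26521 >1
Stable set (-2.4545, 0).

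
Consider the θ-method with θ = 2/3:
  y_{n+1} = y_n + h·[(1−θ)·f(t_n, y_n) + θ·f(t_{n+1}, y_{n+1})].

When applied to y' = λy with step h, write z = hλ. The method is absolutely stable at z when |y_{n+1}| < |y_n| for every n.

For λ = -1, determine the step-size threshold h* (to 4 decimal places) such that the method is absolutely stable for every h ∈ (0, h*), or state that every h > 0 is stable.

(−∞, 0) — no finite endpoint. Any h>0 works for λ=-1.

Test eqn y'=λy, z=hλ:
  y_{n+1} = y_n + z·[1/3·y_n + 2/3·y_{n+1}] ⇒ (1 − 2/3z)y_{n+1} = (1 + 1/3z)y_n
  Hence R(z) = (1 + 1/3z)/(1 − 2/3z).

Solve |R(x)|<1 on ℝ⁻.
x=-0.36: |R|=0.7097
x=-2: |R|=0.1429
x=-10: |R|=0.3043
x=-100: |R|=0.4778
θ=2/3≥1/2 ⇒ |1+1/3x|<|1−2/3x| ∀x<0 ⇒ unbounded interval.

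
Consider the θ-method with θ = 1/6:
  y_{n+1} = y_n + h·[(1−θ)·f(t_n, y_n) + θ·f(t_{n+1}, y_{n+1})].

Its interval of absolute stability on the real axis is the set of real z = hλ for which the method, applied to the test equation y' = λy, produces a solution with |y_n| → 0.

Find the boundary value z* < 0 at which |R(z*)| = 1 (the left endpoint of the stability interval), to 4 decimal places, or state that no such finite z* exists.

On y'=λy, z=hλ:
  y_{n+1} = y_n + z·[5/6·y_n + 1/6·y_{n+1}] ⇒ (1 − 1/6z)y_{n+1} = (1 + 5/6z)y_n
  so R(z) = (1 + 5/6z)/(1 − 1/6z).

Need |R(x)|<1, x<0.
x=-1.25: |R|=0.0345
R=−1: 1+5/6x = −1+1/6x ⇒ -2/3x=2 ⇒ x=2/(-2/3)=-3.0000
Confirm numerically:
  x=-2.723: |R|=0.87298 <1
  x=-2.226: |R|=0.62363 <1
  x=-1.718: |R|=0.33558 <1
  x=-1.454: |R|=0.17038 <1
  x=-3.590: |R|=1.24609 >1
  x=-3.354: |R|=1.15138 >1
Stable set (-3.0000, 0).

z* = -3.0000.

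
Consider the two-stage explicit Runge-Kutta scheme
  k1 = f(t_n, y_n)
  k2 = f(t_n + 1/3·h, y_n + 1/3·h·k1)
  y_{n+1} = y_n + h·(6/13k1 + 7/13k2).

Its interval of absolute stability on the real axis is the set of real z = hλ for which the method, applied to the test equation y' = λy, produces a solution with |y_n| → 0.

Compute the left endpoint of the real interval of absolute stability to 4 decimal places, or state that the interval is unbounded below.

Test eqn y'=λy, z=hλ:
  k1=λy_n ⇒ h·k1=z·y_n;  k2=λ(1+1/3z)y_n ⇒ h·k2=z(1+1/3z)y_n
  y_{n+1}/y_n = 1 + 6/13z + 7/13z(1+1/3z) = 1 + z + 7/39z²
  so R(z) = 1 + z + 7/39z².

Solve |R(x)|<1 on ℝ⁻.
x=-1.2: |R|=0.0585
R=1: x+7/39x²=0 ⇒ x=−39/7=-5.5714; min R=1−1/(4·7/39)=-0.3929>−1
Confirm numerically:
  x=-5.332: |R|=0.77086 <1
  x=-5.112: |R|=0.57846 <1
  x=-4.188: |R|=0.03991 <1
  x=-3.379: |R|=0.32968 <1
  x=-5.967: |R|=1.42366 >1
  x=-5.898: |R|=1.34571 >1
  x=-5.603: |R|=1.03175 >1
Stable set (-5.5714, 0).

z* = -5.5714.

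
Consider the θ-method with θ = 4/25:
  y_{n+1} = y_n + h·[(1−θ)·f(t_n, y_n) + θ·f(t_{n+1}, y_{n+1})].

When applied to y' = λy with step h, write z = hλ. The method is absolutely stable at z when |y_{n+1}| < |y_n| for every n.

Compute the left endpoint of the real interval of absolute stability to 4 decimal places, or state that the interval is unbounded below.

Set f=λy, z=hλ:
  y_{n+1} = y_n + z·[21/25·y_n + 4/25·y_{n+1}] ⇒ (1 − 4/25z)y_{n+1} = (1 + 21/25z)y_n
  Hence R(z) = (1 + 21/25z)/(1 − 4/25z).

Boundary: |R(x)|=1, x<0.
x=-0.51: |R|=0.5285
R=−1: 1+21/25x = −1+4/25x ⇒ -17/25x=2 ⇒ x=2/(-17/25)=-2.9412
Confirm numerically:
  x=-2.167: |R|=0.60909 <1
  x=-2.016: |R|=0.52432 <1
  x=-1.968: |R|=0.49671 <1
  x=-3.426: |R|=1.21295 >1
  x=-3.393: |R|=1.19913 >1
  x=-3.122: |R|=1.08200 >1
Interval (-2.9412, 0).

z* = -2.9412.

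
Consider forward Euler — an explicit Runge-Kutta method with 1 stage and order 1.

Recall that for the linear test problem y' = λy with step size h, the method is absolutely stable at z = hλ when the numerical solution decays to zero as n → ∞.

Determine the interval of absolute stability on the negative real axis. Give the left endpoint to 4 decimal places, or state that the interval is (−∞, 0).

(-2.0000, 0).

Test eqn y'=λy, z=hλ:
  order 1, 1-stage ⇒ R(z)=1+z
  (e.g. R(-1.17)=-0.17000, |R|=0.17000)

Boundary: |R(x)|=1, x<0.
x=-1.17: |R|=0.1700
|R(-2.18)|=1.1800 |R(-2.04)|=1.0400 |R(-0.78)|=0.2200
Bisect:
  x_lo=-2.5129 |R|=1.5129  x_hi=-0.2696 |R|=0.7304
  mid=-1.39122 |R|=0.39122 →hi
  mid=-1.95205 |R|=0.95205 →hi
  mid=-2.23246 |R|=1.23246 →lo
  mid=-2.09225 |R|=1.09225 →lo
  mid=-2.02215 |R|=1.02215 →lo
  mid=-1.98710 |R|=0.98710 →hi
  mid=-2.00462 |R|=1.00462 →lo
  mid=-1.99586 |R|=0.99586 →hi
  ...
  [-2.00010,-1.99997] ⇒ x*=-2.0000
Interval (-2.0000, 0).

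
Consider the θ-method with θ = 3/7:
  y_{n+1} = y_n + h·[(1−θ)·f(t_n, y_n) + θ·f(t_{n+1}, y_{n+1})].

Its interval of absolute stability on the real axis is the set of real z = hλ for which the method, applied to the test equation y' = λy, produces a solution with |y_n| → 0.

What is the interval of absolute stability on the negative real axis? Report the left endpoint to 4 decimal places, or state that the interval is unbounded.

(-14.0000, 0).

On y'=λy, z=hλ:
  y_{n+1} = y_n + z·[4/7·y_n + 3/7·y_{n+1}] ⇒ (1 − 3/7z)y_{n+1} = (1 + 4/7z)y_n
  R(z) = (1 + 4/7z)/(1 − 3/7z).

Boundary: |R(x)|=1, x<0.
x=-1.05: |R|=0.2759
R=−1: 1+4/7x = −1+3/7x ⇒ -1/7x=2 ⇒ x=2/(-1/7)=-14.0000
Confirm numerically:
  x=-12.335: |R|=0.96216 <1
  x=-11.673: |R|=0.94462 <1
  x=-9.434: |R|=0.87066 <1
  x=-6.279: |R|=0.70116 <1
  x=-14.194: |R|=1.00391 >1
  x=-14.131: |R|=1.00265 >1
  x=-14.118: |R|=1.00239 >1
Interval (-14.0000, 0).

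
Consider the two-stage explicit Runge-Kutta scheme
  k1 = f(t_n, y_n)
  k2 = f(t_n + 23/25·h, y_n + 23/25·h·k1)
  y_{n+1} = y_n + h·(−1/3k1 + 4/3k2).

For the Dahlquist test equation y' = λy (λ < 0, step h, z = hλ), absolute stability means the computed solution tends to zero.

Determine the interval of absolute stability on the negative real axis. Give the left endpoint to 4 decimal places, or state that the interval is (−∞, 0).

z∈(-0.8152,0).

Set f=λy, z=hλ:
  k1=λy_n ⇒ h·k1=z·y_n;  k2=λ(1+23/25z)y_n ⇒ h·k2=z(1+23/25z)y_n
  y_{n+1}/y_n = 1 − 1/3z + 4/3z(1+23/25z) = 1 + z + 92/75z²
  R(z) = 1 + z + 92/75z².

Find x<0 with |R(x)|<1.
x=-0.49: |R|=0.8045
R=1: x+92/75x²=0 ⇒ x=−75/92=-0.8152; min R=1−1/(4·92/75)=0.7962>−1
Confirm numerically:
  x=-0.766: |R|=0.95375 <1
  x=-0.660: |R|=0.87434 <1
  x=-0.395: |R|=0.79639 <1
  x=-0.331: |R|=0.80339 <1
  x=-0.927: |R|=1.12711 >1
  x=-0.915: |R|=1.11200 >1
Stable set (-0.8152, 0).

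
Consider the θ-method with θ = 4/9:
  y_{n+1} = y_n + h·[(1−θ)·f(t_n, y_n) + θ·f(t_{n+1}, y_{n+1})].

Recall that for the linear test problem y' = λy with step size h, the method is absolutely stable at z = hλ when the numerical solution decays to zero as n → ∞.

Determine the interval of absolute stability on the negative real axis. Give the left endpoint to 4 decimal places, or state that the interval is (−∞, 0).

With y'=λy (z=hλ):
  y_{n+1} = y_n + z·[5/9·y_n + 4/9·y_{n+1}] ⇒ (1 − 4/9z)y_{n+1} = (1 + 5/9z)y_n
  so R(z) = (1 + 5/9z)/(1 − 4/9z).

Find x<0 with |R(x)|<1.
x=-0.58: |R|=0.5389
R=−1: 1+5/9x = −1+4/9x ⇒ -1/9x=2 ⇒ x=2/(-1/9)=-18.0000
Confirm numerically:
  x=-14.753: |R|=0.95226 <1
  x=-14.479: |R|=0.94738 <1
  x=-9.862: |R|=0.83203 <1
  x=-18.484: |R|=1.00584 >1
  x=-18.454: |R|=1.00548 >1
  x=-18.093: |R|=1.00114 >1
Stable set (-18.0000, 0).

z∈(-18.0000,0).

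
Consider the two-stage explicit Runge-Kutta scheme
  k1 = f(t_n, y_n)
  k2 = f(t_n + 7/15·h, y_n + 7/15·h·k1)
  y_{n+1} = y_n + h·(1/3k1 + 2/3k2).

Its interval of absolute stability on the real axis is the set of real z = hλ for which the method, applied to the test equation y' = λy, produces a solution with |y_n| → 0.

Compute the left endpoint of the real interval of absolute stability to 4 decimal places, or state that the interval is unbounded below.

Set f=λy, z=hλ:
  k1=λy_n ⇒ h·k1=z·y_n;  k2=λ(1+7/15z)y_n ⇒ h·k2=z(1+7/15z)y_n
  y_{n+1}/y_n = 1 + 1/3z + 2/3z(1+7/15z) = 1 + z + 14/45z²
  so R(z) = 1 + z + 14/45z².

Boundary: |R(x)|=1, x<0.
x=-1.46: |R|=0.2032
R=1: x+14/45x²=0 ⇒ x=−45/14=-3.2143; min R=1−1/(4·14/45)=0.1964>−1
Confirm numerically:
  x=-3.143: |R|=0.93030 <1
  x=-3.097: |R|=0.88699 <1
  x=-2.990: |R|=0.79136 <1
  x=-2.146: |R|=0.28676 <1
  x=-3.754: |R|=1.63034 >1
  x=-3.263: |R|=1.04945 >1
So |R|<1 on (-3.2143, 0).

z* = -3.2143.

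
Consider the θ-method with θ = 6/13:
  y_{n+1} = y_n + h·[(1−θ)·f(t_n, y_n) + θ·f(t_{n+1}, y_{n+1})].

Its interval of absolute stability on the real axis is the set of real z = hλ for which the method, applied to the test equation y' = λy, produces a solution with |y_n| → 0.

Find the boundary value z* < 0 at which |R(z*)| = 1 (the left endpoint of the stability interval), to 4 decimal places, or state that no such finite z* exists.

z* = -26.0000.

On y'=λy, z=hλ:
  y_{n+1} = y_n + z·[7/13·y_n + 6/13·y_{n+1}] ⇒ (1 − 6/13z)y_{n+1} = (1 + 7/13z)y_n
  Hence R(z) = (1 + 7/13z)/(1 − 6/13z).

Boundary: |R(x)|=1, x<0.
x=-1.14: |R|=0.2530
R=−1: 1+7/13x = −1+6/13x ⇒ -1/13x=2 ⇒ x=2/(-1/13)=-26.0000
Confirm numerically:
  x=-22.950: |R|=0.97976 <1
  x=-22.431: |R|=0.97582 <1
  x=-21.703: |R|=0.97000 <1
  x=-17.852: |R|=0.93216 <1
  x=-26.457: |R|=1.00266 >1
  x=-26.074: |R|=1.00044 >1
So |R|<1 on (-26.0000, 0).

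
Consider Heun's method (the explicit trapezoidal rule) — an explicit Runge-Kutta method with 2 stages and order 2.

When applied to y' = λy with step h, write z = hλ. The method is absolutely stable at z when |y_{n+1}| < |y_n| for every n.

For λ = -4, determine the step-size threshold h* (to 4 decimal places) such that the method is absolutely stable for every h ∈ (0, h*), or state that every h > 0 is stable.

(-2.0000,0); λ=-4 ⇒ h* = 0.5000.

Set f=λy, z=hλ:
  order 2, 2-stage ⇒ R(z)=1+z+z^2/2
  (e.g. R(-1.75)=0.78125, |R|=0.78125)

Solve |R(x)|<1 on ℝ⁻.
x=-1.75: |R|=0.7812
|R(-1.12)|=0.5072 |R(-1.06)|=0.5018 |R(-1.03)|=0.5005
Bisect:
  x_lo=-2.4610 |R|=1.5672  x_hi=-0.3376 |R|=0.7194
  mid=-1.39927 |R|=0.57971 →hi
  mid=-1.93013 |R|=0.93257 →hi
  mid=-2.19556 |R|=1.21468 →lo
  mid=-2.06284 |R|=1.06481 →lo
  mid=-1.99648 |R|=0.99649 →hi
  mid=-2.02966 |R|=1.03010 →lo
  mid=-2.01307 |R|=1.01316 →lo
  mid=-2.00478 |R|=1.00479 →lo
  mid=-2.00063 |R|=1.00063 →lo
  mid=-1.99856 |R|=0.99856 →hi
  ...
  [-2.00011,-1.99998] ⇒ x*=-2.0000
Stable set (-2.0000, 0).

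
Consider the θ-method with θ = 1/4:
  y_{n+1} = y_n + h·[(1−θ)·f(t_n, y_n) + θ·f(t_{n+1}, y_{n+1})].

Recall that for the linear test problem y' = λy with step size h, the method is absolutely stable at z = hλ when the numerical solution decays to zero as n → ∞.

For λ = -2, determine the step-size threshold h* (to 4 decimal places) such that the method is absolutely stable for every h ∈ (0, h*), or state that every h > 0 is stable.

Set f=λy, z=hλ:
  y_{n+1} = y_n + z·[3/4·y_n + 1/4·y_{n+1}] ⇒ (1 − 1/4z)y_{n+1} = (1 + 3/4z)y_n
  ⇒ R(z) = (1 + 3/4z)/(1 − 1/4z).

Boundary: |R(x)|=1, x<0.
x=-1.42: |R|=0.0480
R=−1: 1+3/4x = −1+1/4x ⇒ -1/2x=2 ⇒ x=2/(-1/2)=-4.0000
Confirm numerically:
  x=-3.932: |R|=0.98285 <1
  x=-2.862: |R|=0.66832 <1
  x=-2.275: |R|=0.45020 <1
  x=-4.078: |R|=1.01931 >1
  x=-4.062: |R|=1.01538 >1
Interval (-4.0000, 0).

(-4.0000,0); λ=-2 ⇒ h* = (4)/2 = 2.0000.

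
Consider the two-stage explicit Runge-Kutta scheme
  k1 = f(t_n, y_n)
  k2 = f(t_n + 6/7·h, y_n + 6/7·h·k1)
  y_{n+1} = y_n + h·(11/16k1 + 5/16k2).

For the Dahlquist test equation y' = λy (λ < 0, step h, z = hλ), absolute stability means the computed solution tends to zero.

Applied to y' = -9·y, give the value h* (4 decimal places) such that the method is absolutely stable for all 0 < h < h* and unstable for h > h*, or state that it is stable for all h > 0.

Test eqn y'=λy, z=hλ:
  k1=λy_n ⇒ h·k1=z·y_n;  k2=λ(1+6/7z)y_n ⇒ h·k2=z(1+6/7z)y_n
  y_{n+1}/y_n = 1 + 11/16z + 5/16z(1+6/7z) = 1 + z + 15/56z²
  R(z) = 1 + z + 15/56z².

Solve |R(x)|<1 on ℝ⁻.
x=-0.94: |R|=0.2967
R=1: x+15/56x²=0 ⇒ x=−56/15=-3.7333; min R=1−1/(4·15/56)=0.0667>−1
Confirm numerically:
  x=-3.612: |R|=0.88261 <1
  x=-3.158: |R|=0.51333 <1
  x=-1.926: |R|=0.06761 <1
  x=-1.514: |R|=0.09998 <1
  x=-3.888: |R|=1.16107 >1
  x=-3.818: |R|=1.08659 >1
Stable set (-3.7333, 0).

(-3.7333,0); λ=-9 ⇒ h* = (56/15)/9 = 0.4148.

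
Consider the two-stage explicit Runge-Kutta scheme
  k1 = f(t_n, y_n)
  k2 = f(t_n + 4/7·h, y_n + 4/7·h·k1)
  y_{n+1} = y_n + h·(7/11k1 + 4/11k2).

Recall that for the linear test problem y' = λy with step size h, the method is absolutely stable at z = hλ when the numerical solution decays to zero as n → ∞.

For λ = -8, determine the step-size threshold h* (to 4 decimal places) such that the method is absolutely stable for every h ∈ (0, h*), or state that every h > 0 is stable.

Test eqn y'=λy, z=hλ:
  k1=λy_n ⇒ h·k1=z·y_n;  k2=λ(1+4/7z)y_n ⇒ h·k2=z(1+4/7z)y_n
  y_{n+1}/y_n = 1 + 7/11z + 4/11z(1+4/7z) = 1 + z + 16/77z²
  R(z) = 1 + z + 16/77z².

Solve |R(x)|<1 on ℝ⁻.
x=-1.16: |R|=0.1196
R=1: x+16/77x²=0 ⇒ x=−77/16=-4.8125; min R=1−1/(4·16/77)=-0.2031>−1
Confirm numerically:
  x=-4.735: |R|=0.92375 <1
  x=-4.525: |R|=0.72968 <1
  x=-3.572: |R|=0.07926 <1
  x=-3.374: |R|=0.00852 <1
  x=-5.351: |R|=1.59876 >1
  x=-5.181: |R|=1.39672 >1
  x=-5.094: |R|=1.29797 >1
So |R|<1 on (-4.8125, 0).

(-4.8125,0); λ=-8 ⇒ h* = (77/16)/8 = 0.6016.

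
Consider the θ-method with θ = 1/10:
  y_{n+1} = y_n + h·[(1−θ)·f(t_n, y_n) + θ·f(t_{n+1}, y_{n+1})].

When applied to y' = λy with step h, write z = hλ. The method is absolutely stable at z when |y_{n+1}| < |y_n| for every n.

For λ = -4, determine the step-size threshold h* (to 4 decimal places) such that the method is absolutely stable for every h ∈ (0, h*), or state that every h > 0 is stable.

(-2.5000,0); λ=-4 ⇒ h* = (5/2)/4 = 0.6250.

With y'=λy (z=hλ):
  y_{n+1} = y_n + z·[9/10·y_n + 1/10·y_{n+1}] ⇒ (1 − 1/10z)y_{n+1} = (1 + 9/10z)y_n
  Hence R(z) = (1 + 9/10z)/(1 − 1/10z).

Boundary: |R(x)|=1, x<0.
x=-1.19: |R|=0.0634
R=−1: 1+9/10x = −1+1/10x ⇒ -4/5x=2 ⇒ x=2/(-4/5)=-2.5000
Confirm numerically:
  x=-2.370: |R|=0.91593 <1
  x=-2.326: |R|=0.88707 <1
  x=-1.862: |R|=0.56972 <1
  x=-1.522: |R|=0.32095 <1
  x=-2.905: |R|=1.25107 >1
  x=-2.883: |R|=1.23783 >1
  x=-2.568: |R|=1.04328 >1
Interval (-2.5000, 0).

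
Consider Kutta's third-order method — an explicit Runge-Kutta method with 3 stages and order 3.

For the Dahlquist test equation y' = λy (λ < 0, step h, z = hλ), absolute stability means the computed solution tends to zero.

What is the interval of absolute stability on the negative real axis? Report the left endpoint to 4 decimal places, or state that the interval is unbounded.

With y'=λy (z=hλ):
  order 3, 3-stage ⇒ R(z)=1+z+z^2/2+z^3/6
  (e.g. R(-1.29)=0.18427, |R|=0.18427)

Need |R(x)|<1, x<0.
x=-1.29: |R|=0.1843
|R(-2.87)|=1.6915 |R(-2.01)|=0.3434 |R(-1.78)|=0.1358
Bisect:
  x_lo=-2.8180 |R|=1.5771  x_hi=-0.1205 |R|=0.8865
  mid=-1.46924 |R|=0.08150 →hi
  mid=-2.14361 |R|=0.48775 →hi
  mid=-2.48080 |R|=0.94824 →hi
  mid=-2.64939 |R|=1.23922 →lo
  mid=-2.56509 |R|=1.08817 →lo
  mid=-2.52295 |R|=1.01685 →lo
  mid=-2.50187 |R|=0.98221 →hi
  mid=-2.51241 |R|=0.99945 →hi
  mid=-2.51768 |R|=1.00813 →lo
  ...
  [-2.51290,-2.51274] ⇒ x*=-2.5127
Interval (-2.5127, 0).

z∈(-2.5127,0).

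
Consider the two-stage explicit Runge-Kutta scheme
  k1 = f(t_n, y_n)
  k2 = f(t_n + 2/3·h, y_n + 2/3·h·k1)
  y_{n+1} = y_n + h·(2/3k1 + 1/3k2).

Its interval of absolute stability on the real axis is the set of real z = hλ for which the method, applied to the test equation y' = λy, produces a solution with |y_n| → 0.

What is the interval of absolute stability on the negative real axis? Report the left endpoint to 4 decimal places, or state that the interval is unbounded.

On y'=λy, z=hλ:
  k1=λy_n ⇒ h·k1=z·y_n;  k2=λ(1+2/3z)y_n ⇒ h·k2=z(1+2/3z)y_n
  y_{n+1}/y_n = 1 + 2/3z + 1/3z(1+2/3z) = 1 + z + 2/9z²
  ⇒ R(z) = 1 + z + 2/9z².

Boundary: |R(x)|=1, x<0.
x=-1.1: |R|=0.1689
R=1: x+2/9x²=0 ⇒ x=−9/2=-4.5000; min R=1−1/(4·2/9)=-0.1250>−1
Confirm numerically:
  x=-3.945: |R|=0.51345 <1
  x=-3.452: |R|=0.19607 <1
  x=-1.814: |R|=0.08276 <1
  x=-4.991: |R|=1.54457 >1
  x=-4.686: |R|=1.19369 >1
  x=-4.683: |R|=1.19044 >1
Interval (-4.5000, 0).

(-4.5000, 0).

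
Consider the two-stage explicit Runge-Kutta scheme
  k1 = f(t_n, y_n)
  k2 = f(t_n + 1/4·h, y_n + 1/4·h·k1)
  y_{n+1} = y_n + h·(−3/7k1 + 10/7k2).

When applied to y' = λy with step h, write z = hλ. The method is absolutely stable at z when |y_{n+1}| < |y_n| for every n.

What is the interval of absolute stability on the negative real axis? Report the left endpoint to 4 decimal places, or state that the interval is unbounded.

With y'=λy (z=hλ):
  k1=λy_n ⇒ h·k1=z·y_n;  k2=λ(1+1/4z)y_n ⇒ h·k2=z(1+1/4z)y_n
  y_{n+1}/y_n = 1 − 3/7z + 10/7z(1+1/4z) = 1 + z + 5/14z²
  so R(z) = 1 + z + 5/14z².

Need |R(x)|<1, x<0.
x=-0.63: |R|=0.5117
R=1: x+5/14x²=0 ⇒ x=−14/5=-2.8000; min R=1−1/(4·5/14)=0.3000>−1
Confirm numerically:
  x=-2.709: |R|=0.91196 <1
  x=-1.501: |R|=0.30364 <1
  x=-1.414: |R|=0.30007 <1
  x=-3.197: |R|=1.45329 >1
  x=-2.823: |R|=1.02319 >1
Stable set (-2.8000, 0).

z∈(-2.8000,0).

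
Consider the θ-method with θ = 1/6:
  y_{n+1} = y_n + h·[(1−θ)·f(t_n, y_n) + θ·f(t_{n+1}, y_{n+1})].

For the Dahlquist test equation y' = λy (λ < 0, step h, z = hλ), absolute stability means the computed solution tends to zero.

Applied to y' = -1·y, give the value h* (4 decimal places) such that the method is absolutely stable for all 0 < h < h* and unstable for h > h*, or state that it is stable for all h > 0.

(-3.0000,0); λ=-1 ⇒ h* = (3)/1 = 3.0000.

With y'=λy (z=hλ):
  y_{n+1} = y_n + z·[5/6·y_n + 1/6·y_{n+1}] ⇒ (1 − 1/6z)y_{n+1} = (1 + 5/6z)y_n
  so R(z) = (1 + 5/6z)/(1 − 1/6z).

Need |R(x)|<1, x<0.
x=-0.99: |R|=0.1502
R=−1: 1+5/6x = −1+1/6x ⇒ -2/3x=2 ⇒ x=2/(-2/3)=-3.0000
Confirm numerically:
  x=-2.609: |R|=0.81833 <1
  x=-2.236: |R|=0.62895 <1
  x=-1.212: |R|=0.00832 <1
  x=-3.463: |R|=1.19571 >1
  x=-3.225: |R|=1.09756 >1
  x=-3.191: |R|=1.08312 >1
Interval (-3.0000, 0).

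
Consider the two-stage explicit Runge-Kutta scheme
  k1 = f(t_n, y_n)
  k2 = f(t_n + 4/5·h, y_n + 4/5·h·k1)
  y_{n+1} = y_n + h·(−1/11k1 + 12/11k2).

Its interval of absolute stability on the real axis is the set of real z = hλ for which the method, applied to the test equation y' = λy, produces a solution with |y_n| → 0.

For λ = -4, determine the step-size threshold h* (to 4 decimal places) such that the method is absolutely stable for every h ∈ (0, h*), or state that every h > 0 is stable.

(-1.1458,0); λ=-4 ⇒ h* = (55/48)/4 = 0.2865.

Set f=λy, z=hλ:
  k1=λy_n ⇒ h·k1=z·y_n;  k2=λ(1+4/5z)y_n ⇒ h·k2=z(1+4/5z)y_n
  y_{n+1}/y_n = 1 − 1/11z + 12/11z(1+4/5z) = 1 + z + 48/55z²
  ⇒ R(z) = 1 + z + 48/55z².

Boundary: |R(x)|=1, x<0.
x=-1.19: |R|=1.0459
R=1: x+48/55x²=0 ⇒ x=−55/48=-1.1458; min R=1−1/(4·48/55)=0.7135>−1
Confirm numerically:
  x=-0.960: |R|=0.84431 <1
  x=-0.743: |R|=0.73879 <1
  x=-0.577: |R|=0.71356 <1
  x=-1.339: |R|=1.22573 >1
  x=-1.326: |R|=1.20850 >1
So |R|<1 on (-1.1458, 0).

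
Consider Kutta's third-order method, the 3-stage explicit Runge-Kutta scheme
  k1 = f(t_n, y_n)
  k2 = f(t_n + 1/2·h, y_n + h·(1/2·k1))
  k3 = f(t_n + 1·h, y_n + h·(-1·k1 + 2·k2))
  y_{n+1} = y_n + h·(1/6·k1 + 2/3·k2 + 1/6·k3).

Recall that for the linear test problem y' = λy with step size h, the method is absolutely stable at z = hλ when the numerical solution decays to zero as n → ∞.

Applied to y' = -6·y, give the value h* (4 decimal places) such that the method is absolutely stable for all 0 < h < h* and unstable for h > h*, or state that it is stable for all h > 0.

(-2.5127,0); λ=-6 ⇒ h* = 0.4188.

Set f=λy, z=hλ:
  order 3, 3-stage ⇒ R(z)=1+z+z^2/2+z^3/6
  (e.g. R(-1.68)=-0.05907, |R|=0.05907)

Find x<0 with |R(x)|<1.
x=-1.68: |R|=0.0591
|R(-2.74)|=1.4147 |R(-1.46)|=0.0871 |R(-0.62)|=0.5325
Bisect:
  x_lo=-2.9055 |R|=1.7725  x_hi=-0.1998 |R|=0.8189
  mid=-1.55262 |R|=0.02890 →hi
  mid=-2.22905 |R|=0.59062 →hi
  mid=-2.56726 |R|=1.09192 →lo
  mid=-2.39816 |R|=0.82128 →hi
  mid=-2.48271 |R|=0.95130 →hi
  mid=-2.52499 |R|=1.02024 →lo
  mid=-2.50385 |R|=0.98543 →hi
  mid=-2.51442 |R|=1.00275 →lo
  mid=-2.50913 |R|=0.99407 →hi
  ...
  [-2.51277,-2.51260] ⇒ x*=-2.5127
Interval (-2.5127, 0).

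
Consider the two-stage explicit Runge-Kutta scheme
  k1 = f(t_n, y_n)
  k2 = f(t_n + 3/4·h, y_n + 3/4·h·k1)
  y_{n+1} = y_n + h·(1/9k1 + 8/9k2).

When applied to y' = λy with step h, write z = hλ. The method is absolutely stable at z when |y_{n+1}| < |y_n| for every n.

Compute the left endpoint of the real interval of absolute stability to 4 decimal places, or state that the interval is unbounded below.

left endpoint -1.5000.

Set f=λy, z=hλ:
  k1=λy_n ⇒ h·k1=z·y_n;  k2=λ(1+3/4z)y_n ⇒ h·k2=z(1+3/4z)y_n
  y_{n+1}/y_n = 1 + 1/9z + 8/9z(1+3/4z) = 1 + z + 2/3z²
  Hence R(z) = 1 + z + 2/3z².

Boundary: |R(x)|=1, x<0.
x=-0.46: |R|=0.6811
R=1: x+2/3x²=0 ⇒ x=−3/2=-1.5000; min R=1−1/(4·2/3)=0.6250>−1
Confirm numerically:
  x=-1.360: |R|=0.87307 <1
  x=-1.177: |R|=0.74655 <1
  x=-1.101: |R|=0.70713 <1
  x=-1.945: |R|=1.57702 >1
  x=-1.933: |R|=1.55799 >1
Interval (-1.5000, 0).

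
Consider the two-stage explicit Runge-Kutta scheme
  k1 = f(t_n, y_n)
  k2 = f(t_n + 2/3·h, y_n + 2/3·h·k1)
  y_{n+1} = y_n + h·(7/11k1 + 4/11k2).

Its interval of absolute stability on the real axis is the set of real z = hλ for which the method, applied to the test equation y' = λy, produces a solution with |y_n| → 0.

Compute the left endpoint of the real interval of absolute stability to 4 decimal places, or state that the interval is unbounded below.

z* = -4.1250.

Set f=λy, z=hλ:
  k1=λy_n ⇒ h·k1=z·y_n;  k2=λ(1+2/3z)y_n ⇒ h·k2=z(1+2/3z)y_n
  y_{n+1}/y_n = 1 + 7/11z + 4/11z(1+2/3z) = 1 + z + 8/33z²
  so R(z) = 1 + z + 8/33z².

Find x<0 with |R(x)|<1.
x=-0.82: |R|=0.3430
R=1: x+8/33x²=0 ⇒ x=−33/8=-4.1250; min R=1−1/(4·8/33)=-0.0312>−1
Confirm numerically:
  x=-3.876: |R|=0.76603 <1
  x=-2.970: |R|=0.16840 <1
  x=-1.886: |R|=0.02370 <1
  x=-4.432: |R|=1.32985 >1
  x=-4.406: |R|=1.30014 >1
  x=-4.152: |R|=1.02718 >1
So |R|<1 on (-4.1250, 0).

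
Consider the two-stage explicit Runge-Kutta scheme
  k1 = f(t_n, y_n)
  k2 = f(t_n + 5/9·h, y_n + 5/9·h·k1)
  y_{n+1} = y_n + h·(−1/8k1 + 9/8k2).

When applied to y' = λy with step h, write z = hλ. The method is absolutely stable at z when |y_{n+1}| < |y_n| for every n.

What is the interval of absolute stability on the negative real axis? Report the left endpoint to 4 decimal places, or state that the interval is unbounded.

z∈(-1.6000,0).

On y'=λy, z=hλ:
  k1=λy_n ⇒ h·k1=z·y_n;  k2=λ(1+5/9z)y_n ⇒ h·k2=z(1+5/9z)y_n
  y_{n+1}/y_n = 1 − 1/8z + 9/8z(1+5/9z) = 1 + z + 5/8z²
  R(z) = 1 + z + 5/8z².

Solve |R(x)|<1 on ℝ⁻.
x=-0.85: |R|=0.6016
R=1: x+5/8x²=0 ⇒ x=−8/5=-1.6000; min R=1−1/(4·5/8)=0.6000>−1
Confirm numerically:
  x=-1.430: |R|=0.84806 <1
  x=-1.193: |R|=0.69653 <1
  x=-0.815: |R|=0.60014 <1
  x=-0.682: |R|=0.60870 <1
  x=-2.141: |R|=1.72393 >1
  x=-1.964: |R|=1.44681 >1
So |R|<1 on (-1.6000, 0).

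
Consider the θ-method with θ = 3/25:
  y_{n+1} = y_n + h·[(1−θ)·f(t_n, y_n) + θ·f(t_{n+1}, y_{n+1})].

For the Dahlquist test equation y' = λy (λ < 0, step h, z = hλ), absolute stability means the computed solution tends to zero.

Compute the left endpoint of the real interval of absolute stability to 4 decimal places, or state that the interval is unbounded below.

Set f=λy, z=hλ:
  y_{n+1} = y_n + z·[22/25·y_n + 3/25·y_{n+1}] ⇒ (1 − 3/25z)y_{n+1} = (1 + 22/25z)y_n
  Hence R(z) = (1 + 22/25z)/(1 − 3/25z).

Boundary: |R(x)|=1, x<0.
x=-0.69: |R|=0.3628
R=−1: 1+22/25x = −1+3/25x ⇒ -19/25x=2 ⇒ x=2/(-19/25)=-2.6316
Confirm numerically:
  x=-2.144: |R|=0.70527 <1
  x=-1.897: |R|=0.54524 <1
  x=-1.854: |R|=0.51659 <1
  x=-1.587: |R|=0.33312 <1
  x=-3.112: |R|=1.26584 >1
  x=-3.064: |R|=1.24029 >1
  x=-2.713: |R|=1.04668 >1
Stable set (-2.6316, 0).

left endpoint -2.6316.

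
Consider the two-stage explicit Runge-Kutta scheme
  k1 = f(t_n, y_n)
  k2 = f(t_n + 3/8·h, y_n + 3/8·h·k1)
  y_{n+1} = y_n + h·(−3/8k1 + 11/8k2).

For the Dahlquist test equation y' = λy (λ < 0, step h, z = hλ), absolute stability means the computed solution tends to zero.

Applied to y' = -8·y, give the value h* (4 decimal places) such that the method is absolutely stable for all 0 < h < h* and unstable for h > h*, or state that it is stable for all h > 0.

Set f=λy, z=hλ:
  k1=λy_n ⇒ h·k1=z·y_n;  k2=λ(1+3/8z)y_n ⇒ h·k2=z(1+3/8z)y_n
  y_{n+1}/y_n = 1 − 3/8z + 11/8z(1+3/8z) = 1 + z + 33/64z²
  ⇒ R(z) = 1 + z + 33/64z².

Need |R(x)|<1, x<0.
x=-1.03: |R|=0.5170
R=1: x+33/64x²=0 ⇒ x=−64/33=-1.9394; min R=1−1/(4·33/64)=0.5152>−1
Confirm numerically:
  x=-1.752: |R|=0.83071 <1
  x=-1.591: |R|=0.71419 <1
  x=-1.411: |R|=0.61557 <1
  x=-1.258: |R|=0.55801 <1
  x=-2.215: |R|=1.31477 >1
  x=-1.963: |R|=1.02389 >1
Stable set (-1.9394, 0).

(-1.9394,0); λ=-8 ⇒ h* = (64/33)/8 = 0.2424.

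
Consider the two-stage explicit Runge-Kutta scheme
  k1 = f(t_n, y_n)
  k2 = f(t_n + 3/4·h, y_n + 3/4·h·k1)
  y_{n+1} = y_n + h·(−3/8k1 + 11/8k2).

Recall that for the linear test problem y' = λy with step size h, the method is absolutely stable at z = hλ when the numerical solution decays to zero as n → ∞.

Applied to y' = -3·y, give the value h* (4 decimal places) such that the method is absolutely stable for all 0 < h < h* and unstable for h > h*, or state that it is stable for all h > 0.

(-0.9697,0); λ=-3 ⇒ h* = (32/33)/3 = 0.3232.

With y'=λy (z=hλ):
  k1=λy_n ⇒ h·k1=z·y_n;  k2=λ(1+3/4z)y_n ⇒ h·k2=z(1+3/4z)y_n
  y_{n+1}/y_n = 1 − 3/8z + 11/8z(1+3/4z) = 1 + z + 33/32z²
  Hence R(z) = 1 + z + 33/32z².

Solve |R(x)|<1 on ℝ⁻.
x=-1.39: |R|=1.6025
R=1: x+33/32x²=0 ⇒ x=−32/33=-0.9697; min R=1−1/(4·33/32)=0.7576>−1
Confirm numerically:
  x=-0.662: |R|=0.78994 <1
  x=-0.564: |R|=0.76404 <1
  x=-0.436: |R|=0.76004 <1
  x=-1.413: |R|=1.64596 >1
  x=-1.309: |R|=1.45803 >1
  x=-1.024: |R|=1.05734 >1
Interval (-0.9697, 0).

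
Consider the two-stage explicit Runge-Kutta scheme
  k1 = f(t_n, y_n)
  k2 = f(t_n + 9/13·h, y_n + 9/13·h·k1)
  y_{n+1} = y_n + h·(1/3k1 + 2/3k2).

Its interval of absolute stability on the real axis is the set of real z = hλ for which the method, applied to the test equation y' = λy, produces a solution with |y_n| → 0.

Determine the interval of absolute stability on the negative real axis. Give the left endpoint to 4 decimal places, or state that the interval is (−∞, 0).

Set f=λy, z=hλ:
  k1=λy_n ⇒ h·k1=z·y_n;  k2=λ(1+9/13z)y_n ⇒ h·k2=z(1+9/13z)y_n
  y_{n+1}/y_n = 1 + 1/3z + 2/3z(1+9/13z) = 1 + z + 6/13z²
  R(z) = 1 + z + 6/13z².

Boundary: |R(x)|=1, x<0.
x=-1.56: |R|=0.5632
R=1: x+6/13x²=0 ⇒ x=−13/6=-2.1667; min R=1−1/(4·6/13)=0.4583>−1
Confirm numerically:
  x=-1.440: |R|=0.51705 <1
  x=-1.215: |R|=0.46633 <1
  x=-1.081: |R|=0.45834 <1
  x=-0.892: |R|=0.47523 <1
  x=-2.378: |R|=1.23195 >1
  x=-2.266: |R|=1.10389 >1
So |R|<1 on (-2.1667, 0).

(-2.1667, 0).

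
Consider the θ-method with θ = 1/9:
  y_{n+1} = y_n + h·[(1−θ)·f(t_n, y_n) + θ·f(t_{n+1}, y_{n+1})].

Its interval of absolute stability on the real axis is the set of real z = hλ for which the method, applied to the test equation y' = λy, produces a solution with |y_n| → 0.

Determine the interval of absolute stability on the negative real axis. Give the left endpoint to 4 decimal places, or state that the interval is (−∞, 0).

On y'=λy, z=hλ:
  y_{n+1} = y_n + z·[8/9·y_n + 1/9·y_{n+1}] ⇒ (1 − 1/9z)y_{n+1} = (1 + 8/9z)y_n
  so R(z) = (1 + 8/9z)/(1 − 1/9z).

Boundary: |R(x)|=1, x<0.
x=-0.36: |R|=0.6538
R=−1: 1+8/9x = −1+1/9x ⇒ -7/9x=2 ⇒ x=2/(-7/9)=-2.5714
Confirm numerically:
  x=-2.472: |R|=0.93933 <1
  x=-2.427: |R|=0.91153 <1
  x=-2.386: |R|=0.88600 <1
  x=-1.840: |R|=0.52768 <1
  x=-3.045: |R|=1.27522 >1
  x=-2.678: |R|=1.06388 >1
  x=-2.648: |R|=1.04602 >1
Stable set (-2.5714, 0).

z∈(-2.5714,0).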